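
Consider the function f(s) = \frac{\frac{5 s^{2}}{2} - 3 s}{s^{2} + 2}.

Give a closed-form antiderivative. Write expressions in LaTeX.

An antiderivative is F(s) = \frac{5 s}{2} - \frac{3 \log{\left(s^{2} + 2 \right)}}{2} - \frac{5 \sqrt{2} \operatorname{atan}{\left(\frac{\sqrt{2} s}{2} \right)}}{2}.

A first test for any F(s): its s-derivative must equal f(s) identically.
Check: d/ds[\frac{5 s}{2} - \frac{3 \log{\left(s^{2} + 2 \right)}}{2} - \frac{5 \sqrt{2} \operatorname{atan}{\left(\frac{\sqrt{2} s}{2} \right)}}{2}] = \frac{5 s^{2} - 6 s}{2 s^{2} + 4}, which equals f(s).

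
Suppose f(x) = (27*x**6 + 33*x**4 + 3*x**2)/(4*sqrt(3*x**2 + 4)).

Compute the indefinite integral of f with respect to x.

F(x) = -x**3*(-6*x**2 - 1)*sqrt(3*x**2 + 4)/16 + C

f has the shape u'v + uv' for u = -sqrt(3*x**2 + 4)/4 and v = -3*x**5/2 - x**3/4 — it is the derivative of the product u*v.
Check: d/dx[-x**3*(-6*x**2 - 1)*sqrt(3*x**2 + 4)/16] = (27*x**6 + 33*x**4 + 3*x**2)/(4*sqrt(3*x**2 + 4)) = f(x).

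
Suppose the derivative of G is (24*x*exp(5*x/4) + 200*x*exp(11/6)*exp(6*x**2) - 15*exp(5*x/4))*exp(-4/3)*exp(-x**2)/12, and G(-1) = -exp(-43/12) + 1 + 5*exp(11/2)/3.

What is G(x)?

G(x) = (5*exp(5*x**2 + 1/2) - 3*exp(-x**2 + 5*x/4 - 4/3) + 3)/3

Whatever form G(x) takes, its d/dx must return the stated G'(x).
A general antiderivative is 5*exp(5*x**2 + 1/2)/3 - exp(-x**2 + 5*x/4 - 4/3) + C.
The condition gives C = -exp(-43/12) + 1 + 5*exp(11/2)/3 - (-exp(-43/12) + 5*exp(11/2)/3) = 1.
So G(x) = (5*exp(5*x**2 + 1/2) - 3*exp(-x**2 + 5*x/4 - 4/3) + 3)/3.
Check: d/dx[(5*exp(5*x**2 + 1/2) - 3*exp(-x**2 + 5*x/4 - 4/3) + 3)/3] = (24*x + 200*x*exp(11/6)*exp(-5*x/4)*exp(6*x**2) - 15)*exp(-4/3)*exp(5*x/4)*exp(-x**2)/12, which equals G'(x).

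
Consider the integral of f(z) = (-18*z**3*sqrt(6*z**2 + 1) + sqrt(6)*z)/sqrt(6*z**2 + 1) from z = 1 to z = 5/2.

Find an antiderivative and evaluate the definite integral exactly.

Antiderivative: F(z) = -(27*z**4 - sqrt(6)*sqrt(6*z**2 + 1))/6; value = -5481/32 - sqrt(42)/6 + sqrt(231)/6

For F(z) to be correct the identity F'(z) - f(z) = 0 must hold.
F(z) = -(27*z**4 - sqrt(6)*sqrt(6*z**2 + 1))/6 is an antiderivative of f.
Check: d/dz[-(27*z**4 - sqrt(6)*sqrt(6*z**2 + 1))/6] = (-18*z**3*sqrt(6*z**2 + 1) + sqrt(6)*z)/sqrt(6*z**2 + 1) = f(z).
F(5/2) = -5625/32 + sqrt(231)/6; F(1) = -9/2 + sqrt(42)/6.
Integral = F(5/2) - F(1) = -5481/32 - sqrt(42)/6 + sqrt(231)/6.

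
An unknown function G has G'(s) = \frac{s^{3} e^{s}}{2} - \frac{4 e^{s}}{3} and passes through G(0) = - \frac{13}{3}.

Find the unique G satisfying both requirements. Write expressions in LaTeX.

G(s) = \frac{\left(3 s^{3} - 9 s^{2} + 18 s - 26\right) e^{s}}{6}

G'(s) has the shape u'v + uv' for u = \frac{s^{3}}{2} - \frac{3 s^{2}}{2} + 3 s - \frac{13}{3} and v = e^{s} — it is the derivative of the product u*v.
A general antiderivative is \frac{\left(3 s^{3} - 9 s^{2} + 18 s - 26\right) e^{s}}{6} + C.
The condition gives C = - \frac{13}{3} - (- \frac{13}{3}) = 0.
So G(s) = \frac{\left(3 s^{3} - 9 s^{2} + 18 s - 26\right) e^{s}}{6}.
Check: d/ds[\frac{\left(3 s^{3} - 9 s^{2} + 18 s - 26\right) e^{s}}{6}] = \frac{s^{3} e^{s}}{2} - \frac{4 e^{s}}{3} = G'(s).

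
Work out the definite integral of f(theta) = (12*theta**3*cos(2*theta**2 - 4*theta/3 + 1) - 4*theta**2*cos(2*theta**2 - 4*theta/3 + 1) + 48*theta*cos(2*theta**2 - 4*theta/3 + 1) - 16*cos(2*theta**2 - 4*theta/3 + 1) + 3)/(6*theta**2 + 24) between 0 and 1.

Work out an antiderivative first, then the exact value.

Recover f(theta) by differentiating a candidate F(theta); any mismatch rules it out.
F(theta) = sin(2*theta**2 - 4*theta/3 + 1)/2 + atan(theta/2)/4 is an antiderivative of f.
Check: d/dtheta[sin(2*theta**2 - 4*theta/3 + 1)/2 + atan(theta/2)/4] = (12*theta**3*cos(2*theta**2 - 4*theta/3 + 1) - 4*theta**2*cos(2*theta**2 - 4*theta/3 + 1) + 48*theta*cos(2*theta**2 - 4*theta/3 + 1) - 16*cos(2*theta**2 - 4*theta/3 + 1) + 3)/(6*theta**2 + 24) = f(theta).
F(1) = atan(1/2)/4 + sin(5/3)/2; F(0) = sin(1)/2.
Integral = F(1) - F(0) = -sin(1)/2 + atan(1/2)/4 + sin(5/3)/2.

Antiderivative: F(theta) = sin(2*theta**2 - 4*theta/3 + 1)/2 + atan(theta/2)/4; value = -sin(1)/2 + atan(1/2)/4 + sin(5/3)/2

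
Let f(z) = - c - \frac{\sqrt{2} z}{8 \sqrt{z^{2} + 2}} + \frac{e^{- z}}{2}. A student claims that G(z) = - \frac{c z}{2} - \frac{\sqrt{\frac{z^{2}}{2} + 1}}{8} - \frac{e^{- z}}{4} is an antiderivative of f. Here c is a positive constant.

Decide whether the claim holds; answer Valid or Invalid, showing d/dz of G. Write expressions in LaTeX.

d/dz[G] = \frac{\left(- 8 c \sqrt{z^{2} + 2} e^{z} - \sqrt{2} z e^{z} + 4 \sqrt{z^{2} + 2}\right) e^{- z}}{16 \sqrt{z^{2} + 2}}
d/dz[G] - f(z) = \frac{\left(8 c \sqrt{z^{2} + 2} e^{z} + \sqrt{2} z e^{z} - 4 \sqrt{z^{2} + 2}\right) e^{- z}}{16 \sqrt{z^{2} + 2}} != 0.

Invalid: d/dz[G] - f = \frac{\left(8 c \sqrt{z^{2} + 2} e^{z} + \sqrt{2} z e^{z} - 4 \sqrt{z^{2} + 2}\right) e^{- z}}{16 \sqrt{z^{2} + 2}}, which is not 0.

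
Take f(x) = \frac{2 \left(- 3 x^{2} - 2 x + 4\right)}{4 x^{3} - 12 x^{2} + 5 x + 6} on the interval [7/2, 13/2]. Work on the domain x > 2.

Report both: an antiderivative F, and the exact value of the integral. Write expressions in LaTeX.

The denominator factors as \left(x - 2\right) \left(2 x - 3\right) \left(2 x + 1\right); partial fractions split f into directly integrable pieces: \frac{17}{20 \left(2 x + 1\right)} + \frac{23}{4 \left(2 x - 3\right)} - \frac{24}{5 \left(x - 2\right)}.
F(x) = - \frac{24 \log{\left(x - 2 \right)}}{5} + \frac{23 \log{\left(x - \frac{3}{2} \right)}}{8} + \frac{17 \log{\left(x + \frac{1}{2} \right)}}{40} is an antiderivative of f.
Check: d/dx[- \frac{24 \log{\left(x - 2 \right)}}{5} + \frac{23 \log{\left(x - \frac{3}{2} \right)}}{8} + \frac{17 \log{\left(x + \frac{1}{2} \right)}}{40}] = \frac{- 6 x^{2} - 4 x + 8}{4 x^{3} - 12 x^{2} + 5 x + 6}, which equals f(x).
F(13/2) = - \frac{24 \log{\left(\frac{9}{2} \right)}}{5} + \frac{17 \log{\left(7 \right)}}{40} + \frac{23 \log{\left(5 \right)}}{8}; F(7/2) = - \frac{24 \log{\left(\frac{3}{2} \right)}}{5} + \frac{17 \log{\left(4 \right)}}{40} + \frac{23 \log{\left(2 \right)}}{8}.
Integral = F(13/2) - F(7/2) = - \frac{24 \log{\left(\frac{9}{2} \right)}}{5} - \frac{23 \log{\left(2 \right)}}{8} - \frac{17 \log{\left(4 \right)}}{40} + \frac{17 \log{\left(7 \right)}}{40} + \frac{24 \log{\left(\frac{3}{2} \right)}}{5} + \frac{23 \log{\left(5 \right)}}{8}.

Antiderivative: F(x) = - \frac{24 \log{\left(x - 2 \right)}}{5} + \frac{23 \log{\left(x - \frac{3}{2} \right)}}{8} + \frac{17 \log{\left(x + \frac{1}{2} \right)}}{40}; value = - \frac{24 \log{\left(\frac{9}{2} \right)}}{5} - \frac{23 \log{\left(2 \right)}}{8} - \frac{17 \log{\left(4 \right)}}{40} + \frac{17 \log{\left(7 \right)}}{40} + \frac{24 \log{\left(\frac{3}{2} \right)}}{5} + \frac{23 \log{\left(5 \right)}}{8}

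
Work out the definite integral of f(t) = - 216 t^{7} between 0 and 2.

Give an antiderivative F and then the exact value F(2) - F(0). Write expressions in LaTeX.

Antiderivative: F(t) = - 27 t^{8}; value = -6912

Whatever form F(t) takes, F'(t) = f(t) is non-negotiable.
F(t) = - 27 t^{8} is an antiderivative of f.
Check: d/dt[- 27 t^{8}] = - 216 t^{7} = f(t).
F(2) = -6912; F(0) = 0.
Integral = F(2) - F(0) = -6912.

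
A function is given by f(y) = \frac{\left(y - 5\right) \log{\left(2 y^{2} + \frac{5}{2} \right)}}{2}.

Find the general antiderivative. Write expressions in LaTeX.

F(y) = \frac{y^{2} \log{\left(2 y^{2} + \frac{5}{2} \right)}}{4} - \frac{y^{2}}{4} - \frac{5 y \log{\left(2 y^{2} + \frac{5}{2} \right)}}{2} + 5 y + \frac{5 \log{\left(y^{2} + \frac{5}{4} \right)}}{16} - \frac{5 \sqrt{5} \operatorname{atan}{\left(\frac{2 \sqrt{5} y}{5} \right)}}{2} + C

Check any antiderivative F(y) by computing F'(y) and comparing it with f(y).
Check: d/dy[\frac{y^{2} \log{\left(2 y^{2} + \frac{5}{2} \right)}}{4} - \frac{y^{2}}{4} - \frac{5 y \log{\left(2 y^{2} + \frac{5}{2} \right)}}{2} + 5 y + \frac{5 \log{\left(y^{2} + \frac{5}{4} \right)}}{16} - \frac{5 \sqrt{5} \operatorname{atan}{\left(\frac{2 \sqrt{5} y}{5} \right)}}{2}] = \frac{y \log{\left(2 y^{2} + \frac{5}{2} \right)}}{2} - \frac{5 \log{\left(2 y^{2} + \frac{5}{2} \right)}}{2}, which equals f(y).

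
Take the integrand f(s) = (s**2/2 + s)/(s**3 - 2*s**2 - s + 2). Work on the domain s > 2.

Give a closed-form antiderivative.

An antiderivative is F(s) = -(-16*log(s - 2) + 9*log(s - 1) + log(s + 1))/12.

Factor the denominator (2*(s - 2)*(s - 1)*(s + 1)) and decompose: f = -1/(12*(s + 1)) - 3/(4*(s - 1)) + 4/(3*(s - 2)); each piece integrates to a log, atan, or power term.
Check: d/ds[-(-16*log(s - 2) + 9*log(s - 1) + log(s + 1))/12] = (s**2 + 2*s)/(2*s**3 - 4*s**2 - 2*s + 4), which equals f(s).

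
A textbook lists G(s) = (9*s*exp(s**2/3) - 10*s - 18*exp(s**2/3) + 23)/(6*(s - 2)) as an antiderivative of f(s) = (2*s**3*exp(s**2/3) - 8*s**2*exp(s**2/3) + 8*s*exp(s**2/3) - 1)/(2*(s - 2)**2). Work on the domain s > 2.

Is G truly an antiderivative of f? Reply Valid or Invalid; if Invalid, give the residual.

Valid - the claim checks out under differentiation.

d/ds[G] = (2*s**3*exp(s**2/3) - 8*s**2*exp(s**2/3) + 8*s*exp(s**2/3) - 1)/(2*s**2 - 8*s + 8)
This equals f(s) exactly, so the claim holds.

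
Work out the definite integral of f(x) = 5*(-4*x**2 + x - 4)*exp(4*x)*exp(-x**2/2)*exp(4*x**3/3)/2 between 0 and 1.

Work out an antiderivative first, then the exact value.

Antiderivative: F(x) = -5*exp(4*x)*exp(-x**2/2)*exp(4*x**3/3)/2; value = 5/2 - 5*exp(29/6)/2

The substitution u = 4*x**3/3 - x**2/2 + 4*x works: f is exactly (dF/du)*(du/dx) for that inner function.
F(x) = -5*exp(4*x)*exp(-x**2/2)*exp(4*x**3/3)/2 is an antiderivative of f.
Check: d/dx[-5*exp(4*x)*exp(-x**2/2)*exp(4*x**3/3)/2] = (-20*x**2*exp(4*x)*exp(4*x**3/3) + 5*x*exp(4*x)*exp(4*x**3/3) - 20*exp(4*x)*exp(4*x**3/3))*exp(-x**2/2)/2, which equals f(x).
F(1) = -5*exp(29/6)/2; F(0) = -5/2.
Integral = F(1) - F(0) = 5/2 - 5*exp(29/6)/2.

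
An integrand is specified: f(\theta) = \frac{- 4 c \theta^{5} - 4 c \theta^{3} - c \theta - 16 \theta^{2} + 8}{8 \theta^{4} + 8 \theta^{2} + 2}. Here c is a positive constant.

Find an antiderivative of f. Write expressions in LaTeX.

Differentiate the proposed F(\theta) back; it has to land on f(\theta) exactly.
Check: d/d\theta[- \frac{\theta \left(2 c \theta^{3} + c \theta - 16\right)}{4 \left(2 \theta^{2} + 1\right)}] = \frac{- 4 c \theta^{5} - 4 c \theta^{3} - c \theta - 16 \theta^{2} + 8}{8 \theta^{4} + 8 \theta^{2} + 2} = f(\theta).

An antiderivative is F(\theta) = - \frac{\theta \left(2 c \theta^{3} + c \theta - 16\right)}{4 \left(2 \theta^{2} + 1\right)}.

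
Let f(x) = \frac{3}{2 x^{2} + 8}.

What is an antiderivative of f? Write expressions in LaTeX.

An antiderivative is F(x) = \frac{3 \operatorname{atan}{\left(\frac{x}{2} \right)}}{4}.

Recover f(x) by differentiating a candidate F(x); any mismatch rules it out.
Check: d/dx[\frac{3 \operatorname{atan}{\left(\frac{x}{2} \right)}}{4}] = \frac{3}{2 x^{2} + 8} = f(x).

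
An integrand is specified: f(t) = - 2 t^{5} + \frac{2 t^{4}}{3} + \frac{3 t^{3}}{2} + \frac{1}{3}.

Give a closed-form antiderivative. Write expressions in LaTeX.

The integrand splits into summands that can be handled one at a time.
Check: d/dt[\frac{t \left(- 40 t^{5} + 16 t^{4} + 45 t^{3} + 40\right)}{120}] = - 2 t^{5} + \frac{2 t^{4}}{3} + \frac{3 t^{3}}{2} + \frac{1}{3} = f(t).

An antiderivative is F(t) = \frac{t \left(- 40 t^{5} + 16 t^{4} + 45 t^{3} + 40\right)}{120}.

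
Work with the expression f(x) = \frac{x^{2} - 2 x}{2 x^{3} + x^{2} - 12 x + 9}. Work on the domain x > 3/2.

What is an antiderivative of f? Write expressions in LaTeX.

An antiderivative is F(x) = \frac{- 2 \log{\left(x - \frac{3}{2} \right)} + 3 \log{\left(x - 1 \right)} + 5 \log{\left(x + 3 \right)}}{12}.

Factor the denominator (\left(x - 1\right) \left(x + 3\right) \left(2 x - 3\right)) and decompose: f = - \frac{1}{3 \left(2 x - 3\right)} + \frac{5}{12 \left(x + 3\right)} + \frac{1}{4 \left(x - 1\right)}; each piece integrates to a log, atan, or power term.
Check: d/dx[\frac{- 2 \log{\left(x - \frac{3}{2} \right)} + 3 \log{\left(x - 1 \right)} + 5 \log{\left(x + 3 \right)}}{12}] = \frac{x^{2} - 2 x}{2 x^{3} + x^{2} - 12 x + 9} = f(x).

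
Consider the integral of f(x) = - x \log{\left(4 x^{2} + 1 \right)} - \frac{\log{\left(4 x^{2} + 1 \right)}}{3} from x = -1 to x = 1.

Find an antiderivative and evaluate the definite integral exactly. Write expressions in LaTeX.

Antiderivative: F(x) = \frac{12 x^{2} + 4 x \left(- 3 x - 2\right) \log{\left(4 x^{2} + 1 \right)} + 16 x - 3 \log{\left(x^{2} + \frac{1}{4} \right)} - 8 \operatorname{atan}{\left(2 x \right)}}{24}; value = - \frac{2 \log{\left(5 \right)}}{3} - \frac{2 \operatorname{atan}{\left(2 \right)}}{3} + \frac{4}{3}

Integrate term by term and add the pieces.
F(x) = \frac{12 x^{2} + 4 x \left(- 3 x - 2\right) \log{\left(4 x^{2} + 1 \right)} + 16 x - 3 \log{\left(x^{2} + \frac{1}{4} \right)} - 8 \operatorname{atan}{\left(2 x \right)}}{24} is an antiderivative of f.
Check: d/dx[\frac{12 x^{2} + 4 x \left(- 3 x - 2\right) \log{\left(4 x^{2} + 1 \right)} + 16 x - 3 \log{\left(x^{2} + \frac{1}{4} \right)} - 8 \operatorname{atan}{\left(2 x \right)}}{24}] = - x \log{\left(4 x^{2} + 1 \right)} - \frac{\log{\left(4 x^{2} + 1 \right)}}{3} = f(x).
F(1) = - \frac{5 \log{\left(5 \right)}}{6} - \frac{\operatorname{atan}{\left(2 \right)}}{3} - \frac{\log{\left(\frac{5}{4} \right)}}{8} + \frac{7}{6}; F(-1) = - \frac{\log{\left(5 \right)}}{6} - \frac{1}{6} - \frac{\log{\left(\frac{5}{4} \right)}}{8} + \frac{\operatorname{atan}{\left(2 \right)}}{3}.
Integral = F(1) - F(-1) = - \frac{2 \log{\left(5 \right)}}{3} - \frac{2 \operatorname{atan}{\left(2 \right)}}{3} + \frac{4}{3}.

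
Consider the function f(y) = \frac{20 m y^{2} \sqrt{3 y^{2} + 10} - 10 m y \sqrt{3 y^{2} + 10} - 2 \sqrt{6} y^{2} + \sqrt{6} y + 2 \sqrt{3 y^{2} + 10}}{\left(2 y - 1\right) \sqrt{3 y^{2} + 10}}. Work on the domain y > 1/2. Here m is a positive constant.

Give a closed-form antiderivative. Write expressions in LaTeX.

Since d/dy undoes antidifferentiation here, F'(y) = f(y) is required of F(y).
Check: d/dy[5 m y^{2} - 2 \sqrt{\frac{y^{2}}{2} + \frac{5}{3}} + \log{\left(y - \frac{1}{2} \right)}] = \frac{20 m y^{2} \sqrt{3 y^{2} + 10} - 10 m y \sqrt{3 y^{2} + 10} - 2 \sqrt{6} y^{2} + \sqrt{6} y + 2 \sqrt{3 y^{2} + 10}}{2 y \sqrt{3 y^{2} + 10} - \sqrt{3 y^{2} + 10}}, which equals f(y).

An antiderivative is F(y) = 5 m y^{2} - 2 \sqrt{\frac{y^{2}}{2} + \frac{5}{3}} + \log{\left(y - \frac{1}{2} \right)}.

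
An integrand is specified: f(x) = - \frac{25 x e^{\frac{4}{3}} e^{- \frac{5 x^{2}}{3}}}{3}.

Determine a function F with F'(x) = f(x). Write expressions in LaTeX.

An antiderivative is F(x) = \frac{5 e^{\frac{4}{3}} e^{- \frac{5 x^{2}}{3}}}{2}.

The substitution u = \frac{4}{3} - \frac{5 x^{2}}{3} works: f is exactly (dF/du)*(du/dx) for that inner function.
Check: d/dx[\frac{5 e^{\frac{4}{3}} e^{- \frac{5 x^{2}}{3}}}{2}] = - \frac{25 x e^{\frac{4}{3}} e^{- \frac{5 x^{2}}{3}}}{3} = f(x).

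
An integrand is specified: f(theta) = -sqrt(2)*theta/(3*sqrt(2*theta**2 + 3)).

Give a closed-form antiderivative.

The substitution u = theta**2 + 3/2 works: f is exactly (dF/du)*(du/dtheta) for that inner function.
Check: d/dtheta[-sqrt(2)*sqrt(2*theta**2 + 3)/6] = -sqrt(2)*theta/(3*sqrt(2*theta**2 + 3)) = f(theta).

An antiderivative is F(theta) = -sqrt(2)*sqrt(2*theta**2 + 3)/6.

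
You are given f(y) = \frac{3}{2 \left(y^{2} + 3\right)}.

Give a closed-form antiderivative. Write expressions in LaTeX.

An antiderivative is F(y) = \frac{\sqrt{3} \operatorname{atan}{\left(\frac{\sqrt{3} y}{3} \right)}}{2}.

Recover f(y) by differentiating a candidate F(y); any mismatch rules it out.
Check: d/dy[\frac{\sqrt{3} \operatorname{atan}{\left(\frac{\sqrt{3} y}{3} \right)}}{2}] = \frac{3}{2 y^{2} + 6}, which equals f(y).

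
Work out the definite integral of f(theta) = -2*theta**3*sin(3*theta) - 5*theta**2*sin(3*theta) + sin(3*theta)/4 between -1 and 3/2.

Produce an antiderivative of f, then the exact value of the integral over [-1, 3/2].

The integrand splits into summands that can be handled one at a time.
F(theta) = 2*theta**3*cos(3*theta)/3 - 2*theta**2*sin(3*theta)/3 + 5*theta**2*cos(3*theta)/3 - 10*theta*sin(3*theta)/9 - 4*theta*cos(3*theta)/9 + 4*sin(3*theta)/27 - 49*cos(3*theta)/108 is an antiderivative of f.
Check: d/dtheta[2*theta**3*cos(3*theta)/3 - 2*theta**2*sin(3*theta)/3 + 5*theta**2*cos(3*theta)/3 - 10*theta*sin(3*theta)/9 - 4*theta*cos(3*theta)/9 + 4*sin(3*theta)/27 - 49*cos(3*theta)/108] = -2*theta**3*sin(3*theta) - 5*theta**2*sin(3*theta) + sin(3*theta)/4 = f(theta).
F(3/2) = 527*cos(9/2)/108 - 163*sin(9/2)/54; F(-1) = 107*cos(3)/108 - 16*sin(3)/27.
Integral = F(3/2) - F(-1) = 527*cos(9/2)/108 + 16*sin(3)/27 - 107*cos(3)/108 - 163*sin(9/2)/54.

Antiderivative: F(theta) = 2*theta**3*cos(3*theta)/3 - 2*theta**2*sin(3*theta)/3 + 5*theta**2*cos(3*theta)/3 - 10*theta*sin(3*theta)/9 - 4*theta*cos(3*theta)/9 + 4*sin(3*theta)/27 - 49*cos(3*theta)/108; value = 527*cos(9/2)/108 + 16*sin(3)/27 - 107*cos(3)/108 - 163*sin(9/2)/54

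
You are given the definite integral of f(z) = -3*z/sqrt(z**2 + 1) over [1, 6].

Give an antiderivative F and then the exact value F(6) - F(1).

Antiderivative: F(z) = -3*sqrt(z**2 + 1); value = -3*sqrt(37) + 3*sqrt(2)

The substitution u = z**2 + 1 works: f is exactly (dF/du)*(du/dz) for that inner function.
F(z) = -3*sqrt(z**2 + 1) is an antiderivative of f.
Check: d/dz[-3*sqrt(z**2 + 1)] = -3*z/sqrt(z**2 + 1) = f(z).
F(6) = -3*sqrt(37); F(1) = -3*sqrt(2).
Integral = F(6) - F(1) = -3*sqrt(37) + 3*sqrt(2).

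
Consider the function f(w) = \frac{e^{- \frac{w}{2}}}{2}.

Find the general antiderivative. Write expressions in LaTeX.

An antiderivative F(w) passes only if d/dw[F] lands on f(w) exactly.
Check: d/dw[- e^{- \frac{w}{2}}] = \frac{e^{- \frac{w}{2}}}{2} = f(w).

F(w) = - e^{- \frac{w}{2}} + C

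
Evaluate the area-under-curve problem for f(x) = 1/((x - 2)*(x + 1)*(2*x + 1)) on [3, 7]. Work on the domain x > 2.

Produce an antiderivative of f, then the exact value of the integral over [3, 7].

Antiderivative: F(x) = (log(x - 2) - 6*log(x + 1/2) + 5*log(x + 1))/15; value = -2*log(15/2)/5 - log(4)/3 + log(5)/15 + 2*log(7/2)/5 + log(8)/3

The denominator factors as (x - 2)*(x + 1)*(2*x + 1); partial fractions split f into directly integrable pieces: -4/(5*(2*x + 1)) + 1/(3*(x + 1)) + 1/(15*(x - 2)).
F(x) = (log(x - 2) - 6*log(x + 1/2) + 5*log(x + 1))/15 is an antiderivative of f.
Check: d/dx[(log(x - 2) - 6*log(x + 1/2) + 5*log(x + 1))/15] = 1/(2*x**3 - x**2 - 5*x - 2), which equals f(x).
F(7) = -2*log(15/2)/5 + log(5)/15 + log(8)/3; F(3) = -2*log(7/2)/5 + log(4)/3.
Integral = F(7) - F(3) = -2*log(15/2)/5 - log(4)/3 + log(5)/15 + 2*log(7/2)/5 + log(8)/3.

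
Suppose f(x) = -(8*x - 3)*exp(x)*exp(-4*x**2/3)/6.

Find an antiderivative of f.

f matches the chain-rule pattern g'(h)*h' with inner function h(x) = -4*x**2/3 + x; substituting u = h(x) collapses the integral.
Check: d/dx[exp(x)*exp(-4*x**2/3)/2] = (-8*x*exp(x) + 3*exp(x))*exp(-4*x**2/3)/6, which equals f(x).

An antiderivative is F(x) = exp(x)*exp(-4*x**2/3)/2.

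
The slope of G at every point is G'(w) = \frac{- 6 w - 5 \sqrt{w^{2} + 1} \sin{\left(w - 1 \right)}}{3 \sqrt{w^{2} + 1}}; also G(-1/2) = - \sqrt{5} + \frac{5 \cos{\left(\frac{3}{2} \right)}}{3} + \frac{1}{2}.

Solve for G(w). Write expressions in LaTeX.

Any candidate G(w) must reproduce the stated G'(w) exactly.
A general antiderivative is - \sqrt{4 w^{2} + 4} + \frac{5 \cos{\left(w - 1 \right)}}{3} + C.
The condition gives C = - \sqrt{5} + \frac{5 \cos{\left(\frac{3}{2} \right)}}{3} + \frac{1}{2} - (- \sqrt{5} + \frac{5 \cos{\left(\frac{3}{2} \right)}}{3}) = \frac{1}{2}.
So G(w) = \frac{- 12 \sqrt{w^{2} + 1} + 10 \cos{\left(w - 1 \right)} + 3}{6}.
Check: d/dw[\frac{- 12 \sqrt{w^{2} + 1} + 10 \cos{\left(w - 1 \right)} + 3}{6}] = \frac{- 6 w - 5 \sqrt{w^{2} + 1} \sin{\left(w - 1 \right)}}{3 \sqrt{w^{2} + 1}} = G'(w).

G(w) = \frac{- 12 \sqrt{w^{2} + 1} + 10 \cos{\left(w - 1 \right)} + 3}{6}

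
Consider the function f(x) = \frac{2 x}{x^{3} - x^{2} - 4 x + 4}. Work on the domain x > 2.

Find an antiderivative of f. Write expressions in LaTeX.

Factor the denominator (\left(x - 2\right) \left(x - 1\right) \left(x + 2\right)) and decompose: f = - \frac{1}{3 \left(x + 2\right)} - \frac{2}{3 \left(x - 1\right)} + \frac{1}{x - 2}; each piece integrates to a log, atan, or power term.
Check: d/dx[\log{\left(x - 2 \right)} - \frac{2 \log{\left(x - 1 \right)}}{3} - \frac{\log{\left(x + 2 \right)}}{3}] = \frac{2 x}{x^{3} - x^{2} - 4 x + 4} = f(x).

An antiderivative is F(x) = \log{\left(x - 2 \right)} - \frac{2 \log{\left(x - 1 \right)}}{3} - \frac{\log{\left(x + 2 \right)}}{3}.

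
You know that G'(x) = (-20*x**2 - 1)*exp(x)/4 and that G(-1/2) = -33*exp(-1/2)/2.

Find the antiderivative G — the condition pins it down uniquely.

Recognize the product-rule pattern: G'(x) = u'v + uv' with u = -5*x**2 + 10*x - 41/4, v = exp(x), so integration by parts undoes it.
A general antiderivative is (-20*x**2 + 40*x - 41)*exp(x)/4 + C.
The condition gives C = -33*exp(-1/2)/2 - (-33*exp(-1/2)/2) = 0.
So G(x) = (-20*x**2 + 40*x - 41)*exp(x)/4.
Check: d/dx[(-20*x**2 + 40*x - 41)*exp(x)/4] = -5*x**2*exp(x) - exp(x)/4, which equals G'(x).

G(x) = (-20*x**2 + 40*x - 41)*exp(x)/4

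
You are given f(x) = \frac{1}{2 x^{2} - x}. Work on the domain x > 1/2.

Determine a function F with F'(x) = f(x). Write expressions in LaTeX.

The denominator factors as x \left(2 x - 1\right); partial fractions split f into directly integrable pieces: \frac{2}{2 x - 1} - \frac{1}{x}.
Check: d/dx[- \log{\left(x \right)} + \log{\left(x - \frac{1}{2} \right)}] = \frac{1}{2 x^{2} - x} = f(x).

An antiderivative is F(x) = - \log{\left(x \right)} + \log{\left(x - \frac{1}{2} \right)}.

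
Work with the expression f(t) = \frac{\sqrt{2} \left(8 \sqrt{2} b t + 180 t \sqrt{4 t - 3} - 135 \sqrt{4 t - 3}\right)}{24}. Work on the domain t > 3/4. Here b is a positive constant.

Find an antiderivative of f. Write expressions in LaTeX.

Whatever form F(t) takes, F'(t) = f(t) is non-negotiable.
Check: d/dt[\frac{b t^{2}}{3} + \frac{3 \left(2 t - \frac{3}{2}\right)^{\frac{5}{2}}}{2}] = \frac{\sqrt{2} \left(8 \sqrt{2} b t + 180 t \sqrt{4 t - 3} - 135 \sqrt{4 t - 3}\right)}{24} = f(t).

An antiderivative is F(t) = \frac{b t^{2}}{3} + \frac{3 \left(2 t - \frac{3}{2}\right)^{\frac{5}{2}}}{2}.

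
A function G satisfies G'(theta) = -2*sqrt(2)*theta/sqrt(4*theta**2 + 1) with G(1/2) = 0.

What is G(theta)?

G(theta) = sqrt(2)*(-sqrt(4*theta**2 + 1) + sqrt(2))/2

G'(theta) matches the chain-rule pattern g'(h)*h' with inner function h(theta) = 2*theta**2 + 1/2; substituting u = h(theta) collapses the integral.
A general antiderivative is -sqrt(2*theta**2 + 1/2) + C.
The condition gives C = 0 - (-1) = 1.
So G(theta) = sqrt(2)*(-sqrt(4*theta**2 + 1) + sqrt(2))/2.
Check: d/dtheta[sqrt(2)*(-sqrt(4*theta**2 + 1) + sqrt(2))/2] = -2*sqrt(2)*theta/sqrt(4*theta**2 + 1) = G'(theta).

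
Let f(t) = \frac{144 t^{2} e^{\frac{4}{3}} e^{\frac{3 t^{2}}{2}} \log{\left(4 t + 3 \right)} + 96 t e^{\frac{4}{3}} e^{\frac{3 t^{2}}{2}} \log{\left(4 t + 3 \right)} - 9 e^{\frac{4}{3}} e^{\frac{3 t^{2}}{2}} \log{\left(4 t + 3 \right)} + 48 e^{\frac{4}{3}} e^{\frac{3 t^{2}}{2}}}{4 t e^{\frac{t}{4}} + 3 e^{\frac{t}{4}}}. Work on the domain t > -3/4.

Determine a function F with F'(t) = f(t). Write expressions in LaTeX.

f has the shape u'v + uv' for u = 12 e^{\frac{3 t^{2}}{2} - \frac{t}{4} + \frac{4}{3}} and v = \log{\left(4 t + 3 \right)} — it is the derivative of the product u*v.
Check: d/dt[12 e^{\frac{3 t^{2}}{2} - \frac{t}{4} + \frac{4}{3}} \log{\left(4 t + 3 \right)}] = \frac{144 t^{2} e^{\frac{4}{3}} e^{- \frac{t}{4}} e^{\frac{3 t^{2}}{2}} \log{\left(4 t + 3 \right)} + 96 t e^{\frac{4}{3}} e^{- \frac{t}{4}} e^{\frac{3 t^{2}}{2}} \log{\left(4 t + 3 \right)} - 9 e^{\frac{4}{3}} e^{- \frac{t}{4}} e^{\frac{3 t^{2}}{2}} \log{\left(4 t + 3 \right)} + 48 e^{\frac{4}{3}} e^{- \frac{t}{4}} e^{\frac{3 t^{2}}{2}}}{4 t + 3}, which equals f(t).

An antiderivative is F(t) = 12 e^{\frac{3 t^{2}}{2} - \frac{t}{4} + \frac{4}{3}} \log{\left(4 t + 3 \right)}.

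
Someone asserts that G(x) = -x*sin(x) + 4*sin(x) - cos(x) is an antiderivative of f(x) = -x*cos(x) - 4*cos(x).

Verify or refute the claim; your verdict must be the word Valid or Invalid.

d/dx[G] = -x*cos(x) + 4*cos(x)
d/dx[G] - f(x) = 8*cos(x) != 0.

Invalid: d/dx[G] - f = 8*cos(x), which is not 0.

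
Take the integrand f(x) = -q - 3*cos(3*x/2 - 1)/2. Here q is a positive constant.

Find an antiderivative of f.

An antiderivative is F(x) = -q*x - sin(3*x/2 - 1).

An antiderivative F(x) passes only if d/dx[F] lands on f(x) exactly.
Check: d/dx[-q*x - sin(3*x/2 - 1)] = -q - 3*cos(3*x/2 - 1)/2 = f(x).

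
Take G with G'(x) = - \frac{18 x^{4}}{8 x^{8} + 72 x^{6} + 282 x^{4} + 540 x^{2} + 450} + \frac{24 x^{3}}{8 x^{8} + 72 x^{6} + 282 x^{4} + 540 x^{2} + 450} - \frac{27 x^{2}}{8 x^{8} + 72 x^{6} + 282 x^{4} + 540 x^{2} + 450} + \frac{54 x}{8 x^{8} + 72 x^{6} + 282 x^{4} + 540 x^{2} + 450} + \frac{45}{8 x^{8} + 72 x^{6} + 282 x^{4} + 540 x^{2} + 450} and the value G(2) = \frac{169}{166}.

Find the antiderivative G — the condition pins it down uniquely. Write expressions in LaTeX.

Recognize the product-rule pattern: G'(x) = u'v + uv' with u = \frac{1}{\frac{x^{4}}{3} + \frac{3 x^{2}}{2} + \frac{5}{2}}, v = \frac{x}{4} - \frac{1}{4}, so integration by parts undoes it.
A general antiderivative is \frac{\frac{x}{4} - \frac{1}{4}}{\frac{x^{4}}{3} + \frac{3 x^{2}}{2} + \frac{5}{2}} + C.
The condition gives C = \frac{169}{166} - (\frac{3}{166}) = 1.
So G(x) = \frac{4 x^{4} + 18 x^{2} + 3 x + 27}{4 x^{4} + 18 x^{2} + 30}.
Check: d/dx[\frac{4 x^{4} + 18 x^{2} + 3 x + 27}{4 x^{4} + 18 x^{2} + 30}] = \frac{- 18 x^{4} + 24 x^{3} - 27 x^{2} + 54 x + 45}{8 x^{8} + 72 x^{6} + 282 x^{4} + 540 x^{2} + 450}, which equals G'(x).

G(x) = \frac{4 x^{4} + 18 x^{2} + 3 x + 27}{4 x^{4} + 18 x^{2} + 30}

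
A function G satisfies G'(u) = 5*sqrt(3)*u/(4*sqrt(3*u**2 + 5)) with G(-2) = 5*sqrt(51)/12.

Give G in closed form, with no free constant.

G(u) = 5*sqrt(3)*sqrt(3*u**2 + 5)/12

The substitution w = u**2 + 5/3 works: G'(u) is exactly (dG/dw)*(dw/du) for that inner function.
A general antiderivative is 5*sqrt(u**2 + 5/3)/4 + C.
The condition gives C = 5*sqrt(51)/12 - (5*sqrt(51)/12) = 0.
So G(u) = 5*sqrt(3)*sqrt(3*u**2 + 5)/12.
Check: d/du[5*sqrt(3)*sqrt(3*u**2 + 5)/12] = 5*sqrt(3)*u/(4*sqrt(3*u**2 + 5)) = G'(u).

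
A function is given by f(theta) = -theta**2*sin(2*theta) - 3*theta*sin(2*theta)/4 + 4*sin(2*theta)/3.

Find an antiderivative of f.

An antiderivative is F(theta) = (24*theta**2*cos(2*theta) - 24*theta*sin(2*theta) + 18*theta*cos(2*theta) - 9*sin(2*theta) - 44*cos(2*theta))/48.

The integrand splits into summands that can be handled one at a time.
Check: d/dtheta[(24*theta**2*cos(2*theta) - 24*theta*sin(2*theta) + 18*theta*cos(2*theta) - 9*sin(2*theta) - 44*cos(2*theta))/48] = -theta**2*sin(2*theta) - 3*theta*sin(2*theta)/4 + 4*sin(2*theta)/3 = f(theta).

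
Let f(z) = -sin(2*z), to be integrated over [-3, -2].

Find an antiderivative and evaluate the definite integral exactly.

Antiderivative: F(z) = cos(2*z)/2; value = -cos(6)/2 + cos(4)/2

A first test for any F(z): its z-derivative must equal f(z) identically.
F(z) = cos(2*z)/2 is an antiderivative of f.
Check: d/dz[cos(2*z)/2] = -sin(2*z) = f(z).
F(-2) = cos(4)/2; F(-3) = cos(6)/2.
Integral = F(-2) - F(-3) = -cos(6)/2 + cos(4)/2.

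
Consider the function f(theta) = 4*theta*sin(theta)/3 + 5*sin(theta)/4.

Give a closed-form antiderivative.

Integrate term by term and add the pieces.
Check: d/dtheta[-(16*theta*cos(theta) - 16*sin(theta) + 15*cos(theta))/12] = 4*theta*sin(theta)/3 + 5*sin(theta)/4 = f(theta).

An antiderivative is F(theta) = -(16*theta*cos(theta) - 16*sin(theta) + 15*cos(theta))/12.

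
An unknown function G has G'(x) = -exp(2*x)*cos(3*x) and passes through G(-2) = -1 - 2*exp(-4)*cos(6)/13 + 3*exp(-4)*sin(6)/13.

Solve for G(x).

G(x) = -3*exp(2*x)*sin(3*x)/13 - 2*exp(2*x)*cos(3*x)/13 - 1

The proposed G(x) is checked by its d/dx: the result must match the given G'(x).
A general antiderivative is -3*exp(2*x)*sin(3*x)/13 - 2*exp(2*x)*cos(3*x)/13 + C.
The condition gives C = -1 - 2*exp(-4)*cos(6)/13 + 3*exp(-4)*sin(6)/13 - (-2*exp(-4)*cos(6)/13 + 3*exp(-4)*sin(6)/13) = -1.
So G(x) = -3*exp(2*x)*sin(3*x)/13 - 2*exp(2*x)*cos(3*x)/13 - 1.
Check: d/dx[-3*exp(2*x)*sin(3*x)/13 - 2*exp(2*x)*cos(3*x)/13 - 1] = -exp(2*x)*cos(3*x) = G'(x).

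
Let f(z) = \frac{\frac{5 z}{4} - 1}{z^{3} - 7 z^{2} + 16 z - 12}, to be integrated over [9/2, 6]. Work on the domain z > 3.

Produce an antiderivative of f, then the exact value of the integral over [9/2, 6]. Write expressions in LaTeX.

The denominator factors as 4 \left(z - 3\right) \left(z - 2\right)^{2}; partial fractions split f into directly integrable pieces: - \frac{11}{4 \left(z - 2\right)} - \frac{3}{2 \left(z - 2\right)^{2}} + \frac{11}{4 \left(z - 3\right)}.
F(z) = \frac{11 \log{\left(z - 3 \right)}}{4} - \frac{11 \log{\left(z - 2 \right)}}{4} + \frac{3}{2 z - 4} is an antiderivative of f.
Check: d/dz[\frac{11 \log{\left(z - 3 \right)}}{4} - \frac{11 \log{\left(z - 2 \right)}}{4} + \frac{3}{2 z - 4}] = \frac{5 z - 4}{4 z^{3} - 28 z^{2} + 64 z - 48}, which equals f(z).
F(6) = - \frac{11 \log{\left(4 \right)}}{4} + \frac{3}{8} + \frac{11 \log{\left(3 \right)}}{4}; F(9/2) = - \frac{11 \log{\left(\frac{5}{2} \right)}}{4} + \frac{3}{5} + \frac{11 \log{\left(\frac{3}{2} \right)}}{4}.
Integral = F(6) - F(9/2) = - \frac{11 \log{\left(4 \right)}}{4} - \frac{11 \log{\left(\frac{3}{2} \right)}}{4} - \frac{9}{40} + \frac{11 \log{\left(\frac{5}{2} \right)}}{4} + \frac{11 \log{\left(3 \right)}}{4}.

Antiderivative: F(z) = \frac{11 \log{\left(z - 3 \right)}}{4} - \frac{11 \log{\left(z - 2 \right)}}{4} + \frac{3}{2 z - 4}; value = - \frac{11 \log{\left(4 \right)}}{4} - \frac{11 \log{\left(\frac{3}{2} \right)}}{4} - \frac{9}{40} + \frac{11 \log{\left(\frac{5}{2} \right)}}{4} + \frac{11 \log{\left(3 \right)}}{4}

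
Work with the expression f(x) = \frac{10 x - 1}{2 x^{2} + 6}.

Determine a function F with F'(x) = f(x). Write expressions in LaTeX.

A candidate is checked by its d/dx: the result must match f(x).
Check: d/dx[\frac{5 \log{\left(x^{2} + 3 \right)}}{2} - \frac{\sqrt{3} \operatorname{atan}{\left(\frac{\sqrt{3} x}{3} \right)}}{6}] = \frac{10 x - 1}{2 x^{2} + 6} = f(x).

An antiderivative is F(x) = \frac{5 \log{\left(x^{2} + 3 \right)}}{2} - \frac{\sqrt{3} \operatorname{atan}{\left(\frac{\sqrt{3} x}{3} \right)}}{6}.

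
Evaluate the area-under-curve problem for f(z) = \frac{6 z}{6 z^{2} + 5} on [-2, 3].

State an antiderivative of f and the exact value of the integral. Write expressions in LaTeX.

The substitution u = 2 z^{2} + \frac{5}{3} works: f is exactly (dF/du)*(du/dz) for that inner function.
F(z) = \frac{\log{\left(2 z^{2} + \frac{5}{3} \right)}}{2} is an antiderivative of f.
Check: d/dz[\frac{\log{\left(2 z^{2} + \frac{5}{3} \right)}}{2}] = \frac{6 z}{6 z^{2} + 5} = f(z).
F(3) = \frac{\log{\left(\frac{59}{3} \right)}}{2}; F(-2) = \frac{\log{\left(\frac{29}{3} \right)}}{2}.
Integral = F(3) - F(-2) = - \frac{\log{\left(\frac{29}{3} \right)}}{2} + \frac{\log{\left(\frac{59}{3} \right)}}{2}.

Antiderivative: F(z) = \frac{\log{\left(2 z^{2} + \frac{5}{3} \right)}}{2}; value = - \frac{\log{\left(\frac{29}{3} \right)}}{2} + \frac{\log{\left(\frac{59}{3} \right)}}{2}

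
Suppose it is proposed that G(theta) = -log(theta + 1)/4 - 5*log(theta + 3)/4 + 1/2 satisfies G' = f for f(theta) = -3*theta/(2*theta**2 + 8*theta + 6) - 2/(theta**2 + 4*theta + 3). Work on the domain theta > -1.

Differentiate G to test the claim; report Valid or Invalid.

d/dtheta[G] = (-3*theta - 4)/(2*theta**2 + 8*theta + 6)
This equals f(theta) exactly, so the claim holds.

Valid - differentiating G returns exactly f.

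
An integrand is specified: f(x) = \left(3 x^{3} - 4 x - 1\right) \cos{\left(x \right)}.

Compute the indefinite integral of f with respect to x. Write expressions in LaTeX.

F(x) = 3 x^{3} \sin{\left(x \right)} + 9 x^{2} \cos{\left(x \right)} - 22 x \sin{\left(x \right)} - \sin{\left(x \right)} - 22 \cos{\left(x \right)} + C

Differentiate the proposed F(x) back; it has to land on f(x) exactly.
Check: d/dx[3 x^{3} \sin{\left(x \right)} + 9 x^{2} \cos{\left(x \right)} - 22 x \sin{\left(x \right)} - \sin{\left(x \right)} - 22 \cos{\left(x \right)}] = 3 x^{3} \cos{\left(x \right)} - 4 x \cos{\left(x \right)} - \cos{\left(x \right)}, which equals f(x).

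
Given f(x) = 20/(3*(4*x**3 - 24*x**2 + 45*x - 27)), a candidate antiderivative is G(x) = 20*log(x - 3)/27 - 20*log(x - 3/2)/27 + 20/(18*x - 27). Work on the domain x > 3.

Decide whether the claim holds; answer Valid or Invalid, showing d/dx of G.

d/dx[G] = 20/(12*x**3 - 72*x**2 + 135*x - 81)
This equals f(x) exactly, so the claim holds.

Valid: G'(x) = f(x).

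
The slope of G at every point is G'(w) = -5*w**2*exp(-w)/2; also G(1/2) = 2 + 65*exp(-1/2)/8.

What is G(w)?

G'(w) has the shape u'v + uv' for u = 5*w**2/2 + 5*w + 5 and v = exp(-w) — it is the derivative of the product u*v.
A general antiderivative is (5*w**2 + 10*w + 10)*exp(-w)/2 + C.
The condition gives C = 2 + 65*exp(-1/2)/8 - (65*exp(-1/2)/8) = 2.
So G(w) = (5*w**2 + 10*w + 4*exp(w) + 10)*exp(-w)/2.
Check: d/dw[(5*w**2 + 10*w + 4*exp(w) + 10)*exp(-w)/2] = -5*w**2*exp(-w)/2 = G'(w).

G(w) = (5*w**2 + 10*w + 4*exp(w) + 10)*exp(-w)/2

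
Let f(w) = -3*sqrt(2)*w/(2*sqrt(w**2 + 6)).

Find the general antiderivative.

The substitution u = w**2/2 + 3 works: f is exactly (dF/du)*(du/dw) for that inner function.
Check: d/dw[-3*sqrt(w**2/2 + 3)] = -3*sqrt(2)*w/(2*sqrt(w**2 + 6)) = f(w).

F(w) = -3*sqrt(w**2/2 + 3) + C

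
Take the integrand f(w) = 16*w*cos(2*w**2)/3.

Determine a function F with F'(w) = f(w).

f matches the chain-rule pattern g'(h)*h' with inner function h(w) = 2*w**2; substituting u = h(w) collapses the integral.
Check: d/dw[4*sin(2*w**2)/3] = 16*w*cos(2*w**2)/3 = f(w).

An antiderivative is F(w) = 4*sin(2*w**2)/3.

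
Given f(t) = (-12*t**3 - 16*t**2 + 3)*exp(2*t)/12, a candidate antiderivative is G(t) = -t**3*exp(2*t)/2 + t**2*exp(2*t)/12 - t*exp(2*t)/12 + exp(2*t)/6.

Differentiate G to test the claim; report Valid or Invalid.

Valid - the claim checks out under differentiation.

d/dt[G] = -t**3*exp(2*t) - 4*t**2*exp(2*t)/3 + exp(2*t)/4
This equals f(t) exactly, so the claim holds.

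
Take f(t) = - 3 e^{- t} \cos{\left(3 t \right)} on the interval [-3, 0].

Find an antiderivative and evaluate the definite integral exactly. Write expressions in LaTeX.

Antiderivative: F(t) = \frac{\left(- 9 \sin{\left(3 t \right)} + 3 \cos{\left(3 t \right)}\right) e^{- t}}{10}; value = - \frac{9 e^{3} \sin{\left(9 \right)}}{10} + \frac{3}{10} - \frac{3 e^{3} \cos{\left(9 \right)}}{10}

For F(t) to be correct the identity F'(t) - f(t) = 0 must hold.
F(t) = \frac{\left(- 9 \sin{\left(3 t \right)} + 3 \cos{\left(3 t \right)}\right) e^{- t}}{10} is an antiderivative of f.
Check: d/dt[\frac{\left(- 9 \sin{\left(3 t \right)} + 3 \cos{\left(3 t \right)}\right) e^{- t}}{10}] = - 3 e^{- t} \cos{\left(3 t \right)} = f(t).
F(0) = \frac{3}{10}; F(-3) = \frac{3 e^{3} \cos{\left(9 \right)}}{10} + \frac{9 e^{3} \sin{\left(9 \right)}}{10}.
Integral = F(0) - F(-3) = - \frac{9 e^{3} \sin{\left(9 \right)}}{10} + \frac{3}{10} - \frac{3 e^{3} \cos{\left(9 \right)}}{10}.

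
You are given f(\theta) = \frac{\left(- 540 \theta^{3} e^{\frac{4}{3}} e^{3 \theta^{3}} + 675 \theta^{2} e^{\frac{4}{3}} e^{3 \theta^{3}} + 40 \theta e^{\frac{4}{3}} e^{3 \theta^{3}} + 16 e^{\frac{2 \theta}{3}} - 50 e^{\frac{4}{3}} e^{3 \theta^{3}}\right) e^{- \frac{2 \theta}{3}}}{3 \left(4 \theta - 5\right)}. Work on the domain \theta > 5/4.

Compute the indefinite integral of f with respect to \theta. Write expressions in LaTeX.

F(\theta) = \frac{4 \log{\left(2 \theta - \frac{5}{2} \right)}}{3} - 5 e^{\frac{4}{3}} e^{- \frac{2 \theta}{3}} e^{3 \theta^{3}} + C

A candidate is checked by its d/d\theta: the result must match f(\theta).
Check: d/d\theta[\frac{4 \log{\left(2 \theta - \frac{5}{2} \right)}}{3} - 5 e^{\frac{4}{3}} e^{- \frac{2 \theta}{3}} e^{3 \theta^{3}}] = \frac{- 540 \theta^{3} e^{\frac{4}{3}} e^{3 \theta^{3}} + 675 \theta^{2} e^{\frac{4}{3}} e^{3 \theta^{3}} + 40 \theta e^{\frac{4}{3}} e^{3 \theta^{3}} + 16 e^{\frac{2 \theta}{3}} - 50 e^{\frac{4}{3}} e^{3 \theta^{3}}}{12 \theta e^{\frac{2 \theta}{3}} - 15 e^{\frac{2 \theta}{3}}}, which equals f(\theta).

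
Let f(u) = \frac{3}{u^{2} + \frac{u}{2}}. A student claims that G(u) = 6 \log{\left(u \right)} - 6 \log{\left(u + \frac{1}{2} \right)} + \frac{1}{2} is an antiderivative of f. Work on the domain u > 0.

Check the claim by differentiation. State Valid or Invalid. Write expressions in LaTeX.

Valid - differentiating G returns exactly f.

d/du[G] = \frac{6}{2 u^{2} + u}
This equals f(u) exactly, so the claim holds.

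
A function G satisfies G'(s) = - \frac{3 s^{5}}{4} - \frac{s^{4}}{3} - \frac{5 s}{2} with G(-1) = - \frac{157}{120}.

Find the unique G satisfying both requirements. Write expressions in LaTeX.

G(s) = \frac{s^{2} \left(- 15 s^{4} - 8 s^{3} - 150\right)}{120}

Integrate term by term and add the pieces.
A general antiderivative is - \frac{s^{6}}{8} - \frac{s^{5}}{15} - \frac{5 s^{2}}{4} + C.
The condition gives C = - \frac{157}{120} - (- \frac{157}{120}) = 0.
So G(s) = \frac{s^{2} \left(- 15 s^{4} - 8 s^{3} - 150\right)}{120}.
Check: d/ds[\frac{s^{2} \left(- 15 s^{4} - 8 s^{3} - 150\right)}{120}] = - \frac{3 s^{5}}{4} - \frac{s^{4}}{3} - \frac{5 s}{2} = G'(s).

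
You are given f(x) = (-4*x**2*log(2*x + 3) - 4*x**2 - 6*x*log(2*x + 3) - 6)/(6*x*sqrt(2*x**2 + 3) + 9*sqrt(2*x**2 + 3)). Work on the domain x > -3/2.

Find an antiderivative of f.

Recognize the product-rule pattern: f = u'v + uv' with u = -sqrt(2*x**2 + 3)/3, v = log(2*x + 3), so integration by parts undoes it.
Check: d/dx[-sqrt(2*x**2 + 3)*log(2*x + 3)/3] = (-4*x**2*log(2*x + 3) - 4*x**2 - 6*x*log(2*x + 3) - 6)/(6*x*sqrt(2*x**2 + 3) + 9*sqrt(2*x**2 + 3)) = f(x).

An antiderivative is F(x) = -sqrt(2*x**2 + 3)*log(2*x + 3)/3.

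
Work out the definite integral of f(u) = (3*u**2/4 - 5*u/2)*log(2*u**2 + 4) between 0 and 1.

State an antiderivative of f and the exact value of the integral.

Whatever form F(u) takes, F'(u) = f(u) is non-negotiable.
F(u) = (3*u**3*log(2*u**2 + 4) - 2*u**3 - 15*u**2*log(2*u**2 + 4) + 15*u**2 + 12*u - 30*log(u**2 + 2) - 12*sqrt(2)*atan(sqrt(2)*u/2))/12 is an antiderivative of f.
Check: d/du[(3*u**3*log(2*u**2 + 4) - 2*u**3 - 15*u**2*log(2*u**2 + 4) + 15*u**2 + 12*u - 30*log(u**2 + 2) - 12*sqrt(2)*atan(sqrt(2)*u/2))/12] = 3*u**2*log(u**2 + 2)/4 + 3*u**2*log(2)/4 - 5*u*log(u**2 + 2)/2 - 5*u*log(2)/2, which equals f(u).
F(1) = -5*log(3)/2 - log(6) - sqrt(2)*atan(sqrt(2)/2) + 25/12; F(0) = -5*log(2)/2.
Integral = F(1) - F(0) = -5*log(3)/2 - log(6) - sqrt(2)*atan(sqrt(2)/2) + 5*log(2)/2 + 25/12.

Antiderivative: F(u) = (3*u**3*log(2*u**2 + 4) - 2*u**3 - 15*u**2*log(2*u**2 + 4) + 15*u**2 + 12*u - 30*log(u**2 + 2) - 12*sqrt(2)*atan(sqrt(2)*u/2))/12; value = -5*log(3)/2 - log(6) - sqrt(2)*atan(sqrt(2)/2) + 5*log(2)/2 + 25/12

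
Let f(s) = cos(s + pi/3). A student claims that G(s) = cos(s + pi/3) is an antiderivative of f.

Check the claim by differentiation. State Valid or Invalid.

d/ds[G] = -sin(s + pi/3)
d/ds[G] - f(s) = -sin(s + pi/3) - cos(s + pi/3) != 0.

Invalid: d/ds[G] - f = -sin(s + pi/3) - cos(s + pi/3), which is not 0.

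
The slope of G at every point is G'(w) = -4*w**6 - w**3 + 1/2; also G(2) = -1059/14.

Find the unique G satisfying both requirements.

G(w) = -4*w**7/7 - w**4/4 + w/2 + 1/2

Integrate term by term and add the pieces.
A general antiderivative is -4*w**7/7 - w**4/4 + w/2 + C.
The condition gives C = -1059/14 - (-533/7) = 1/2.
So G(w) = -4*w**7/7 - w**4/4 + w/2 + 1/2.
Check: d/dw[-4*w**7/7 - w**4/4 + w/2 + 1/2] = -4*w**6 - w**3 + 1/2 = G'(w).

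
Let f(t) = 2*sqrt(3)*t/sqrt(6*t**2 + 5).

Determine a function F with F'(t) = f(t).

f matches the chain-rule pattern g'(h)*h' with inner function h(t) = 2*t**2 + 5/3; substituting u = h(t) collapses the integral.
Check: d/dt[sqrt(2*t**2 + 5/3)] = 2*sqrt(3)*t/sqrt(6*t**2 + 5) = f(t).

An antiderivative is F(t) = sqrt(2*t**2 + 5/3).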